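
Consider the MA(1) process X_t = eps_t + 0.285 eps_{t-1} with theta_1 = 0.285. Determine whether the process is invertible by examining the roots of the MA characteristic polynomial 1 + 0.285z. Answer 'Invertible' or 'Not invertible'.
\text{Invertible}

The MA(q) characteristic polynomial is P(z) = 1 + 0.285z.
Invertibility requires all roots to lie outside the unit circle, i.e. |z| > 1 for every root.
This is linear in z: 1 + (0.285) z = 0  =>  z = -1/(0.285) = -3.508772,  |z| = 3.508772.
Moduli of all roots: 3.5088.
All moduli strictly greater than 1? Yes.
Verdict: Invertible.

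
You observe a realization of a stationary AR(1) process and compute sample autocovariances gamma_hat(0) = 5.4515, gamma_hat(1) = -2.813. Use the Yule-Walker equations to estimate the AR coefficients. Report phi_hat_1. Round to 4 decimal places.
\hat\phi_{1} = -0.5160

The Yule-Walker equations for an AR(p) process read, in matrix form,
  Gamma_p phi = r_p,   with   (Gamma_p)_{ij} = gamma(|i - j|),
                       (r_p)_i = gamma(i),   i,j = 1..p.
Substitute the sample gammas (Toeplitz matrix and right-hand side of size 1):
  Gamma_p = [[5.4515]]
  r_p     = [-2.813]
With p = 1 this is the single equation gamma(0) phi_1 = gamma(1):
  phi_hat_1 = gamma(1) / gamma(0) = -2.813 / 5.4515 = -0.5160.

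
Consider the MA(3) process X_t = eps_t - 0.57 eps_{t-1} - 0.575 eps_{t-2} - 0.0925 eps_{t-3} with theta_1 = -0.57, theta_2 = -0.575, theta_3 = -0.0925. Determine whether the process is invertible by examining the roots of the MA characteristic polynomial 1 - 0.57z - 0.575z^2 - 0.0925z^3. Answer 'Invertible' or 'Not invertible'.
\text{Not invertible}

The MA(q) characteristic polynomial is P(z) = 1 - 0.57z - 0.575z^2 - 0.0925z^3.
Invertibility requires all roots to lie outside the unit circle, i.e. |z| > 1 for every root.
Degree 3: look for a simple real root z0 first, then factor out (1 - z/z0) and solve the remaining quadratic.
Testing z0 = -4: P(-4) = 1 + (-0.57)(-4) + (-0.575)(-4)^2 + (-0.0925)(-4)^3
  = 1 + (2.28) + (-9.2) + (5.92) = 0.  So z_0 = -4 is a root, |z_0| = 4.
Divide out the factor (1 + 0.25 z) = (1 - z/z0) (since 1/z0 = -0.25):
  P(z) = (1 + 0.25 z)(1 + (-0.82) z + (-0.37) z^2)
  [check: z-coef -0.82 - (-0.25) = -0.57; z^2-coef -0.37 - (-0.25)(-0.82) = -0.575; z^3-coef -(-0.25)(-0.37) = -0.0925.]
Remaining roots from the quadratic factor 1 + (-0.82) z + (-0.37) z^2:
  Set 1 + (-0.82) z + (-0.37) z^2 = 0, i.e. a z^2 + b z + c = 0 with a = -0.37, b = -0.82, c = 1.
  Discriminant D = b^2 - 4ac = (-0.82)^2 - 4*(-0.37)*1 = 0.6724 - (-1.48) = 2.1524.
  D >= 0, so the roots are real: z = (-b +/- sqrt(D)) / (2a) = (0.82 +/- 1.467106) / (-0.74).
    z_1 = (0.82 + 1.467106) / (-0.74) = -3.0907,   |z_1| = 3.0907.
    z_2 = (0.82 - 1.467106) / (-0.74) = 0.8745,   |z_2| = 0.8745.
Moduli of all roots: 4.0000, 3.0907, 0.8745.
All moduli strictly greater than 1? No.
Verdict: Not invertible.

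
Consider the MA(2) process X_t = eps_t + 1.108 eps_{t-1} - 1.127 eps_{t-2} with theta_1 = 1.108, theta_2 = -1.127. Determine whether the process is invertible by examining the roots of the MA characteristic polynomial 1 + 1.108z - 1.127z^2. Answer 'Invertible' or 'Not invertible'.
\text{Not invertible}

The MA(q) characteristic polynomial is P(z) = 1 + 1.108z - 1.127z^2.
Invertibility requires all roots to lie outside the unit circle, i.e. |z| > 1 for every root.
Set 1 + (1.108) z + (-1.127) z^2 = 0, i.e. a z^2 + b z + c = 0 with a = -1.127, b = 1.108, c = 1.
Discriminant D = b^2 - 4ac = (1.108)^2 - 4*(-1.127)*1 = 1.227664 - (-4.508) = 5.735664.
D >= 0, so the roots are real: z = (-b +/- sqrt(D)) / (2a) = (-1.108 +/- 2.394925) / (-2.254).
  z_1 = (-1.108 + 2.394925) / (-2.254) = -0.571,   |z_1| = 0.571.
  z_2 = (-1.108 - 2.394925) / (-2.254) = 1.5541,   |z_2| = 1.5541.
Moduli of all roots: 0.5710, 1.5541.
All moduli strictly greater than 1? No.
Verdict: Not invertible.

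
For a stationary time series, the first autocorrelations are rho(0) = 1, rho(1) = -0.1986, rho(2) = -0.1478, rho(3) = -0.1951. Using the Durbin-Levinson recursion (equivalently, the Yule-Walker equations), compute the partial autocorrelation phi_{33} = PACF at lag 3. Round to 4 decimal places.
\phi_{33} = -0.2910

The PACF at lag k is phi_{kk}, the last component of the solution
to the Yule-Walker system G_k phi = r_k where
  (G_k)_{ij} = rho(|i - j|), (r_k)_i = rho(i), i,j = 1..k.
Equivalently, Durbin-Levinson gives phi_{kk} iteratively:
  phi_{11} = rho(1)
  phi_{kk} = [rho(k) - sum_{j=1..k-1} phi_{k-1,j} rho(k-j)]
            / [1 - sum_{j=1..k-1} phi_{k-1,j} rho(j)],
  phi_{k,j} = phi_{k-1,j} - phi_{kk} phi_{k-1,k-j},  j = 1..k-1.
Step k = 1:
  phi_11 = rho(1) = -0.1986.
Step k = 2:
  phi_22 = [rho(2) - phi_11 rho(1)] / [1 - phi_11 rho(1)] = [-0.1478 - (-0.1986)(-0.1986)] / [1 - (-0.1986)(-0.1986)]
         = -0.18724196 / 0.96055804 = -0.19493.
  Update: phi_21 = phi_11 - phi_22 phi_11 = -0.1986 - (-0.19493)(-0.1986) = -0.237313.
Step k = 3:
  phi_33 = [rho(3) - phi_21 rho(2) - phi_22 rho(1)] / [1 - phi_21 rho(1) - phi_22 rho(2)]
    numerator   = -0.1951 - (-0.237313)(-0.1478) - (-0.19493)(-0.1986) = -0.26888806
    denominator = 1 - (-0.237313)(-0.1986) - (-0.19493)(-0.1478) = 0.92405889
  phi_33 = -0.26888806 / 0.92405889 = -0.291.
Therefore phi_{33} = -0.2910.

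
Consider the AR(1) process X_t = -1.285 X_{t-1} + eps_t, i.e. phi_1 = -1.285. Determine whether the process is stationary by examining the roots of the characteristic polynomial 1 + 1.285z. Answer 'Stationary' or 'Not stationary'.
\text{Not stationary}

The AR(p) characteristic polynomial is P(z) = 1 + 1.285z.
Stationarity requires all roots to lie outside the unit circle, i.e. |z| > 1 for every root.
This is linear in z: 1 + (1.285) z = 0  =>  z = -1/(1.285) = -0.77821,  |z| = 0.77821.
Moduli of all roots: 0.7782.
All moduli strictly greater than 1? No.
Verdict: Not stationary.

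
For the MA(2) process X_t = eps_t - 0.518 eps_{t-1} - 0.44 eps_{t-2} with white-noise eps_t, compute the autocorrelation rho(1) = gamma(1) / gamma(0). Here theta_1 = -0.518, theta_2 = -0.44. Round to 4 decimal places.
\rho(1) = -0.1984

For an MA(q) process with theta_0 = 1, the autocovariance is
  gamma(k) = sigma^2 * sum_{i=0..q-k} theta_i * theta_{i+k},
and rho(k) = gamma(k) / gamma(0). Sigma^2 cancels.
  numerator   = (1)*(-0.518) + (-0.518)*(-0.44) = -0.29008.
  denominator = (1)^2 + (-0.518)^2 + (-0.44)^2 = 1.461924.
  rho(1) = -0.29008 / 1.461924 = -0.1984.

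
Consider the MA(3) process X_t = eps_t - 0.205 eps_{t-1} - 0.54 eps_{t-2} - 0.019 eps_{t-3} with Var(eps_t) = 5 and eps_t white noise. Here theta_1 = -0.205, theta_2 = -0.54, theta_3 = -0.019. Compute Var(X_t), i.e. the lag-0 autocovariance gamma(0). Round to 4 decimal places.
\gamma(0) = 6.6699

For an MA(q) process X_t = eps_t + sum_i theta_i eps_{t-i} with
Var(eps_t) = sigma^2, the variance is
  gamma(0) = sigma^2 * (1 + sum_i theta_i^2).
  sum_i theta_i^2 = (-0.205)^2 + (-0.54)^2 + (-0.019)^2 = 0.042025 + 0.2916 + 0.000361 = 0.333986.
  gamma(0) = 5 * (1 + 0.333986) = 5 * 1.333986 = 6.66993, which rounds to 6.6699.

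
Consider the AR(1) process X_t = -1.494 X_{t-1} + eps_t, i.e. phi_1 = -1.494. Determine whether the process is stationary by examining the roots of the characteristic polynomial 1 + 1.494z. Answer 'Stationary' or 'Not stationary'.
\text{Not stationary}

The AR(p) characteristic polynomial is P(z) = 1 + 1.494z.
Stationarity requires all roots to lie outside the unit circle, i.e. |z| > 1 for every root.
This is linear in z: 1 + (1.494) z = 0  =>  z = -1/(1.494) = -0.669344,  |z| = 0.669344.
Moduli of all roots: 0.6693.
All moduli strictly greater than 1? No.
Verdict: Not stationary.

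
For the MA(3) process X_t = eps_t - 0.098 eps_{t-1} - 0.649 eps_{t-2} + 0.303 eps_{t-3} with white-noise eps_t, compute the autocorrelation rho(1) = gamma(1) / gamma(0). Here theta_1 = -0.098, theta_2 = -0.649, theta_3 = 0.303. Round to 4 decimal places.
\rho(1) = -0.1517

For an MA(q) process with theta_0 = 1, the autocovariance is
  gamma(k) = sigma^2 * sum_{i=0..q-k} theta_i * theta_{i+k},
and rho(k) = gamma(k) / gamma(0). Sigma^2 cancels.
  numerator   = (1)*(-0.098) + (-0.098)*(-0.649) + (-0.649)*(0.303) = -0.231045.
  denominator = (1)^2 + (-0.098)^2 + (-0.649)^2 + (0.303)^2 = 1.522614.
  rho(1) = -0.231045 / 1.522614 = -0.1517.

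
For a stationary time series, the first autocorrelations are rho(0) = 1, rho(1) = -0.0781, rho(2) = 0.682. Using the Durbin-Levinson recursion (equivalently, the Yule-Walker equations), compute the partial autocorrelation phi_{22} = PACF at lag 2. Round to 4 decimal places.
\phi_{22} = 0.6800

The PACF at lag k is phi_{kk}, the last component of the solution
to the Yule-Walker system G_k phi = r_k where
  (G_k)_{ij} = rho(|i - j|), (r_k)_i = rho(i), i,j = 1..k.
Equivalently, Durbin-Levinson gives phi_{kk} iteratively:
  phi_{11} = rho(1)
  phi_{kk} = [rho(k) - sum_{j=1..k-1} phi_{k-1,j} rho(k-j)]
            / [1 - sum_{j=1..k-1} phi_{k-1,j} rho(j)],
  phi_{k,j} = phi_{k-1,j} - phi_{kk} phi_{k-1,k-j},  j = 1..k-1.
Step k = 1:
  phi_11 = rho(1) = -0.0781.
Step k = 2:
  phi_22 = [rho(2) - phi_11 rho(1)] / [1 - phi_11 rho(1)] = [0.682 - (-0.0781)(-0.0781)] / [1 - (-0.0781)(-0.0781)]
         = 0.67590039 / 0.99390039 = 0.68.
Therefore phi_{22} = 0.6800.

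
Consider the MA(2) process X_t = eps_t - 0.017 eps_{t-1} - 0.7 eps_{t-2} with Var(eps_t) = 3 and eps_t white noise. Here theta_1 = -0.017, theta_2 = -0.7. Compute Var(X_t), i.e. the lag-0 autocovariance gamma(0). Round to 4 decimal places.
\gamma(0) = 4.4709

For an MA(q) process X_t = eps_t + sum_i theta_i eps_{t-i} with
Var(eps_t) = sigma^2, the variance is
  gamma(0) = sigma^2 * (1 + sum_i theta_i^2).
  sum_i theta_i^2 = (-0.017)^2 + (-0.7)^2 = 0.000289 + 0.49 = 0.490289.
  gamma(0) = 3 * (1 + 0.490289) = 3 * 1.490289 = 4.470867, which rounds to 4.4709.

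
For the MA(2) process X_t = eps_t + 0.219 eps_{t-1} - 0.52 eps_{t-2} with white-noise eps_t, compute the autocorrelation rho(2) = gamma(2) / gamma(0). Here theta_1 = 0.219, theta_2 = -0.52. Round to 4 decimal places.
\rho(2) = -0.3944

For an MA(q) process with theta_0 = 1, the autocovariance is
  gamma(k) = sigma^2 * sum_{i=0..q-k} theta_i * theta_{i+k},
and rho(k) = gamma(k) / gamma(0). Sigma^2 cancels.
  numerator   = (1)*(-0.52) = -0.52.
  denominator = (1)^2 + (0.219)^2 + (-0.52)^2 = 1.318361.
  rho(2) = -0.52 / 1.318361 = -0.3944.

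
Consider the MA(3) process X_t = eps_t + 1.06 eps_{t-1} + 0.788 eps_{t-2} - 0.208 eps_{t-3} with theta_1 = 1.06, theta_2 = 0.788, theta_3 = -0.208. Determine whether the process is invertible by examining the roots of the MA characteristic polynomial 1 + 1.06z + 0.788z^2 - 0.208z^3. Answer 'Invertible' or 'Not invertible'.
\text{Not invertible}

The MA(q) characteristic polynomial is P(z) = 1 + 1.06z + 0.788z^2 - 0.208z^3.
Invertibility requires all roots to lie outside the unit circle, i.e. |z| > 1 for every root.
Degree 3: look for a simple real root z0 first, then factor out (1 - z/z0) and solve the remaining quadratic.
Testing z0 = 5: P(5) = 1 + (1.06)(5) + (0.788)(5)^2 + (-0.208)(5)^3
  = 1 + (5.3) + (19.7) + (-26) = 0.  So z_0 = 5 is a root, |z_0| = 5.
Divide out the factor (1 - 0.2 z) = (1 - z/z0) (since 1/z0 = 0.2):
  P(z) = (1 - 0.2 z)(1 + (1.26) z + (1.04) z^2)
  [check: z-coef 1.26 - (0.2) = 1.06; z^2-coef 1.04 - (0.2)(1.26) = 0.788; z^3-coef -(0.2)(1.04) = -0.208.]
Remaining roots from the quadratic factor 1 + (1.26) z + (1.04) z^2:
  Set 1 + (1.26) z + (1.04) z^2 = 0, i.e. a z^2 + b z + c = 0 with a = 1.04, b = 1.26, c = 1.
  Discriminant D = b^2 - 4ac = (1.26)^2 - 4*(1.04)*1 = 1.5876 - (4.16) = -2.5724.
  D < 0, so the roots are the complex-conjugate pair z = (-b +/- i sqrt(-D)) / (2a) = -0.6058 +/- 0.7711i.
  For a conjugate pair |z|^2 = z * conj(z) = (product of roots) = c/a = 1/(1.04) = 0.961538, so |z| = sqrt(0.961538) = 0.9806 for both roots.
Moduli of all roots: 5.0000, 0.9806, 0.9806.
All moduli strictly greater than 1? No.
Verdict: Not invertible.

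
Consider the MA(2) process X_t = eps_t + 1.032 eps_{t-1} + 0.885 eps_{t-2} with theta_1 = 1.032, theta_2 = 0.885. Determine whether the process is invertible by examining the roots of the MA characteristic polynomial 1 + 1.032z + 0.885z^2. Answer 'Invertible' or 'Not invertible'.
\text{Invertible}

The MA(q) characteristic polynomial is P(z) = 1 + 1.032z + 0.885z^2.
Invertibility requires all roots to lie outside the unit circle, i.e. |z| > 1 for every root.
Set 1 + (1.032) z + (0.885) z^2 = 0, i.e. a z^2 + b z + c = 0 with a = 0.885, b = 1.032, c = 1.
Discriminant D = b^2 - 4ac = (1.032)^2 - 4*(0.885)*1 = 1.065024 - (3.54) = -2.474976.
D < 0, so the roots are the complex-conjugate pair z = (-b +/- i sqrt(-D)) / (2a) = -0.5831 +/- 0.8888i.
For a conjugate pair |z|^2 = z * conj(z) = (product of roots) = c/a = 1/(0.885) = 1.129944, so |z| = sqrt(1.129944) = 1.063 for both roots.
Moduli of all roots: 1.0630, 1.0630.
All moduli strictly greater than 1? Yes.
Verdict: Invertible.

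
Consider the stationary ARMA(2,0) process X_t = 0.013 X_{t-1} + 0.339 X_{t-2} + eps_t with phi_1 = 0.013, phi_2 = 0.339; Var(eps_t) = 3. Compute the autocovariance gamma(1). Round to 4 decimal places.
\gamma(1) = 0.0667

Multiply the model equation by X_{t-k} and take expectations. With theta_0 = psi_0 = 1 and psi_j the MA(infinity) weights, this gives
  gamma(k) - sum_i phi_i gamma(k-i) = c_k,
  c_k = sigma^2 * sum_{j=k..q} theta_j psi_{j-k}   (c_k = 0 for k > q),
using gamma(-m) = gamma(m).
Pure AR (q = 0): c_0 = sigma^2 = 3, c_k = 0 for k >= 1.
Equations for k = 0, 1, 2 (AR order 2, c_2 = 0):
  (E0) gamma(0) = phi_1 gamma(1) + phi_2 gamma(2) + c_0
  (E1) gamma(1) = phi_1 gamma(0) + phi_2 gamma(1) + c_1
  (E2) gamma(2) = phi_1 gamma(1) + phi_2 gamma(0)
From (E1): gamma(1) = A gamma(0) + B with
  A = phi_1 / (1 - phi_2) = 0.013 / 0.661 = 0.019667,   B = c_1 / (1 - phi_2) = 0 / 0.661 = 0.
Insert (E2) into (E0): gamma(0) (1 - phi_2^2) = phi_1 (1 + phi_2) gamma(1) + c_0.
  phi_1 (1 + phi_2) = (0.013)(1.339) = 0.017407,   1 - phi_2^2 = 0.885079.
Replace gamma(1) by A gamma(0) + B and collect gamma(0):
  gamma(0) [0.885079 - (0.017407)(0.019667)] = c_0 = 3
  gamma(0) * 0.884737 = 3
  gamma(0) = 3 / 0.884737 = 3.39084.
  gamma(1) = A gamma(0) = (0.019667)(3.39084) = 0.066688.
Therefore gamma(1) = 0.0667 (to 4 decimal places).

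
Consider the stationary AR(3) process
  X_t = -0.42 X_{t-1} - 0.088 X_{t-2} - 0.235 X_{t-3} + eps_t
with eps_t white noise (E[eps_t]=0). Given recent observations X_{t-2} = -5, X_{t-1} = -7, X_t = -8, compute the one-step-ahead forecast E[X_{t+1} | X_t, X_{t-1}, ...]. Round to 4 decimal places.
E[X_{t+1} \mid \mathcal F_t] = 5.1510

For an AR(p) model X_t = c + sum_i phi_i X_{t-i} + eps_t, the
one-step-ahead conditional mean is
  E[X_{t+1} | X_t, ...] = c + sum_i phi_i X_{t+1-i}.
Substitute known values:
  E[X_{t+1} | ...] = (-0.42) * (-8) + (-0.088) * (-7) + (-0.235) * (-5)
                   = 5.1510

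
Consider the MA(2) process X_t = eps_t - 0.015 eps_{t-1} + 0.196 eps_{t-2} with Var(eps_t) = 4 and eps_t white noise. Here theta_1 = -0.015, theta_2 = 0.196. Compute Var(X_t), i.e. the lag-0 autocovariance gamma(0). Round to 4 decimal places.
\gamma(0) = 4.1546

For an MA(q) process X_t = eps_t + sum_i theta_i eps_{t-i} with
Var(eps_t) = sigma^2, the variance is
  gamma(0) = sigma^2 * (1 + sum_i theta_i^2).
  sum_i theta_i^2 = (-0.015)^2 + (0.196)^2 = 0.000225 + 0.038416 = 0.038641.
  gamma(0) = 4 * (1 + 0.038641) = 4 * 1.038641 = 4.154564, which rounds to 4.1546.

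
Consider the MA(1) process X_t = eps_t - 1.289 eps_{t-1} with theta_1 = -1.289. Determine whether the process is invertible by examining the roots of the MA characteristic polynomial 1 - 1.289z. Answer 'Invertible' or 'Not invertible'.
\text{Not invertible}

The MA(q) characteristic polynomial is P(z) = 1 - 1.289z.
Invertibility requires all roots to lie outside the unit circle, i.e. |z| > 1 for every root.
This is linear in z: 1 + (-1.289) z = 0  =>  z = -1/(-1.289) = 0.775795,  |z| = 0.775795.
Moduli of all roots: 0.7758.
All moduli strictly greater than 1? No.
Verdict: Not invertible.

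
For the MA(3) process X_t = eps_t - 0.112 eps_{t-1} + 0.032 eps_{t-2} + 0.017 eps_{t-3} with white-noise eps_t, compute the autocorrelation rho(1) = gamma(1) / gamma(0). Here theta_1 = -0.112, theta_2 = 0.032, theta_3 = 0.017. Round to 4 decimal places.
\rho(1) = -0.1135

For an MA(q) process with theta_0 = 1, the autocovariance is
  gamma(k) = sigma^2 * sum_{i=0..q-k} theta_i * theta_{i+k},
and rho(k) = gamma(k) / gamma(0). Sigma^2 cancels.
  numerator   = (1)*(-0.112) + (-0.112)*(0.032) + (0.032)*(0.017) = -0.11504.
  denominator = (1)^2 + (-0.112)^2 + (0.032)^2 + (0.017)^2 = 1.013857.
  rho(1) = -0.11504 / 1.013857 = -0.1135.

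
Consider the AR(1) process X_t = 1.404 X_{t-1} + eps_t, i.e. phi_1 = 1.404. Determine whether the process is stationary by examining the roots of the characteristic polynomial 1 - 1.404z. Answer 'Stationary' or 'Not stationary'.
\text{Not stationary}

The AR(p) characteristic polynomial is P(z) = 1 - 1.404z.
Stationarity requires all roots to lie outside the unit circle, i.e. |z| > 1 for every root.
This is linear in z: 1 + (-1.404) z = 0  =>  z = -1/(-1.404) = 0.712251,  |z| = 0.712251.
Moduli of all roots: 0.7123.
All moduli strictly greater than 1? No.
Verdict: Not stationary.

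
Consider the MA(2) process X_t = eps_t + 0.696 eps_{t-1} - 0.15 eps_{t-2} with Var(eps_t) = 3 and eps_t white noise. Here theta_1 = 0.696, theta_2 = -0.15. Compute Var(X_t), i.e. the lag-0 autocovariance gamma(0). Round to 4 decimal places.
\gamma(0) = 4.5207

For an MA(q) process X_t = eps_t + sum_i theta_i eps_{t-i} with
Var(eps_t) = sigma^2, the variance is
  gamma(0) = sigma^2 * (1 + sum_i theta_i^2).
  sum_i theta_i^2 = (0.696)^2 + (-0.15)^2 = 0.484416 + 0.0225 = 0.506916.
  gamma(0) = 3 * (1 + 0.506916) = 3 * 1.506916 = 4.520748, which rounds to 4.5207.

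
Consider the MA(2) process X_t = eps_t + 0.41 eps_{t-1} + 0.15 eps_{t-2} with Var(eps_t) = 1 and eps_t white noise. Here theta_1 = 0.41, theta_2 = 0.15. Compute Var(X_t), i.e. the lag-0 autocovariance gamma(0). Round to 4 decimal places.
\gamma(0) = 1.1906

For an MA(q) process X_t = eps_t + sum_i theta_i eps_{t-i} with
Var(eps_t) = sigma^2, the variance is
  gamma(0) = sigma^2 * (1 + sum_i theta_i^2).
  sum_i theta_i^2 = (0.41)^2 + (0.15)^2 = 0.1681 + 0.0225 = 0.1906.
  gamma(0) = 1 * (1 + 0.1906) = 1 * 1.1906 = 1.1906.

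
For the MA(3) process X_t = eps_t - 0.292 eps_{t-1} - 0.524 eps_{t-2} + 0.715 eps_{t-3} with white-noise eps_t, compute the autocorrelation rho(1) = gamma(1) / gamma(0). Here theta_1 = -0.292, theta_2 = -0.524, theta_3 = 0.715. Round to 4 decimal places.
\rho(1) = -0.2745

For an MA(q) process with theta_0 = 1, the autocovariance is
  gamma(k) = sigma^2 * sum_{i=0..q-k} theta_i * theta_{i+k},
and rho(k) = gamma(k) / gamma(0). Sigma^2 cancels.
  numerator   = (1)*(-0.292) + (-0.292)*(-0.524) + (-0.524)*(0.715) = -0.513652.
  denominator = (1)^2 + (-0.292)^2 + (-0.524)^2 + (0.715)^2 = 1.871065.
  rho(1) = -0.513652 / 1.871065 = -0.2745.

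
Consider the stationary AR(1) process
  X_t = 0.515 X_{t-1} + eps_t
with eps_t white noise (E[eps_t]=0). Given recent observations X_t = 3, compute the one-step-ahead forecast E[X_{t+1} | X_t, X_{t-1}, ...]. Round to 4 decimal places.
E[X_{t+1} \mid \mathcal F_t] = 1.5450

For an AR(p) model X_t = c + sum_i phi_i X_{t-i} + eps_t, the
one-step-ahead conditional mean is
  E[X_{t+1} | X_t, ...] = c + sum_i phi_i X_{t+1-i}.
Substitute known values:
  E[X_{t+1} | ...] = (0.515) * (3)
                   = 1.5450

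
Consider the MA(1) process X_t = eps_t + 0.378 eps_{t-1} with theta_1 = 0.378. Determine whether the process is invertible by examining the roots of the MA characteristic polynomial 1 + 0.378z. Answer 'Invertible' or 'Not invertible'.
\text{Invertible}

The MA(q) characteristic polynomial is P(z) = 1 + 0.378z.
Invertibility requires all roots to lie outside the unit circle, i.e. |z| > 1 for every root.
This is linear in z: 1 + (0.378) z = 0  =>  z = -1/(0.378) = -2.645503,  |z| = 2.645503.
Moduli of all roots: 2.6455.
All moduli strictly greater than 1? Yes.
Verdict: Invertible.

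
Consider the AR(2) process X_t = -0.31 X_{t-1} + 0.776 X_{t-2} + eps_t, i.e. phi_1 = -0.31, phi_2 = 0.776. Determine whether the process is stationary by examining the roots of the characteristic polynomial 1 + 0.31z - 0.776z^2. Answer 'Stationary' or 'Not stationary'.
\text{Not stationary}

The AR(p) characteristic polynomial is P(z) = 1 + 0.31z - 0.776z^2.
Stationarity requires all roots to lie outside the unit circle, i.e. |z| > 1 for every root.
Set 1 + (0.31) z + (-0.776) z^2 = 0, i.e. a z^2 + b z + c = 0 with a = -0.776, b = 0.31, c = 1.
Discriminant D = b^2 - 4ac = (0.31)^2 - 4*(-0.776)*1 = 0.0961 - (-3.104) = 3.2001.
D >= 0, so the roots are real: z = (-b +/- sqrt(D)) / (2a) = (-0.31 +/- 1.788882) / (-1.552).
  z_1 = (-0.31 + 1.788882) / (-1.552) = -0.9529,   |z_1| = 0.9529.
  z_2 = (-0.31 - 1.788882) / (-1.552) = 1.3524,   |z_2| = 1.3524.
Moduli of all roots: 0.9529, 1.3524.
All moduli strictly greater than 1? No.
Verdict: Not stationary.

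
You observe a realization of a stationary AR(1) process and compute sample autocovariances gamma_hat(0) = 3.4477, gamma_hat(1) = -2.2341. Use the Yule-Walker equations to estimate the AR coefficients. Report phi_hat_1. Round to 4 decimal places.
\hat\phi_{1} = -0.6480

The Yule-Walker equations for an AR(p) process read, in matrix form,
  Gamma_p phi = r_p,   with   (Gamma_p)_{ij} = gamma(|i - j|),
                       (r_p)_i = gamma(i),   i,j = 1..p.
Substitute the sample gammas (Toeplitz matrix and right-hand side of size 1):
  Gamma_p = [[3.4477]]
  r_p     = [-2.2341]
With p = 1 this is the single equation gamma(0) phi_1 = gamma(1):
  phi_hat_1 = gamma(1) / gamma(0) = -2.2341 / 3.4477 = -0.6480.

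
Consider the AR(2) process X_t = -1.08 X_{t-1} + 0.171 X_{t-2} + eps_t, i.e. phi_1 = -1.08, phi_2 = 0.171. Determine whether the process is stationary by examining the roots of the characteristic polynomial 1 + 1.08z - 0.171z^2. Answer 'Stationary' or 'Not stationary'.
\text{Not stationary}

The AR(p) characteristic polynomial is P(z) = 1 + 1.08z - 0.171z^2.
Stationarity requires all roots to lie outside the unit circle, i.e. |z| > 1 for every root.
Set 1 + (1.08) z + (-0.171) z^2 = 0, i.e. a z^2 + b z + c = 0 with a = -0.171, b = 1.08, c = 1.
Discriminant D = b^2 - 4ac = (1.08)^2 - 4*(-0.171)*1 = 1.1664 - (-0.684) = 1.8504.
D >= 0, so the roots are real: z = (-b +/- sqrt(D)) / (2a) = (-1.08 +/- 1.360294) / (-0.342).
  z_1 = (-1.08 + 1.360294) / (-0.342) = -0.8196,   |z_1| = 0.8196.
  z_2 = (-1.08 - 1.360294) / (-0.342) = 7.1354,   |z_2| = 7.1354.
Moduli of all roots: 0.8196, 7.1354.
All moduli strictly greater than 1? No.
Verdict: Not stationary.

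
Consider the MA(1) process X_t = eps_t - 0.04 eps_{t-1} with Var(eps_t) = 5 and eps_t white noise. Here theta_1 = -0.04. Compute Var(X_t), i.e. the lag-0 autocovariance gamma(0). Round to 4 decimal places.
\gamma(0) = 5.0080

For an MA(q) process X_t = eps_t + sum_i theta_i eps_{t-i} with
Var(eps_t) = sigma^2, the variance is
  gamma(0) = sigma^2 * (1 + sum_i theta_i^2).
  sum_i theta_i^2 = (-0.04)^2 = 0.0016.
  gamma(0) = 5 * (1 + 0.0016) = 5 * 1.0016 = 5.008, which rounds to 5.0080.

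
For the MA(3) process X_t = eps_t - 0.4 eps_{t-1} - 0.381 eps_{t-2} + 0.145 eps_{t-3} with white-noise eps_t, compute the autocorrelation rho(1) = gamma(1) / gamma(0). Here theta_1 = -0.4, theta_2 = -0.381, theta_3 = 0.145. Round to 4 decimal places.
\rho(1) = -0.2284

For an MA(q) process with theta_0 = 1, the autocovariance is
  gamma(k) = sigma^2 * sum_{i=0..q-k} theta_i * theta_{i+k},
and rho(k) = gamma(k) / gamma(0). Sigma^2 cancels.
  numerator   = (1)*(-0.4) + (-0.4)*(-0.381) + (-0.381)*(0.145) = -0.302845.
  denominator = (1)^2 + (-0.4)^2 + (-0.381)^2 + (0.145)^2 = 1.326186.
  rho(1) = -0.302845 / 1.326186 = -0.2284.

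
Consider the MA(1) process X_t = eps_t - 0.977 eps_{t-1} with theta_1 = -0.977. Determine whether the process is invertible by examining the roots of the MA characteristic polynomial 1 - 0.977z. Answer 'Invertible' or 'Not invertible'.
\text{Invertible}

The MA(q) characteristic polynomial is P(z) = 1 - 0.977z.
Invertibility requires all roots to lie outside the unit circle, i.e. |z| > 1 for every root.
This is linear in z: 1 + (-0.977) z = 0  =>  z = -1/(-0.977) = 1.023541,  |z| = 1.023541.
Moduli of all roots: 1.0235.
All moduli strictly greater than 1? Yes.
Verdict: Invertible.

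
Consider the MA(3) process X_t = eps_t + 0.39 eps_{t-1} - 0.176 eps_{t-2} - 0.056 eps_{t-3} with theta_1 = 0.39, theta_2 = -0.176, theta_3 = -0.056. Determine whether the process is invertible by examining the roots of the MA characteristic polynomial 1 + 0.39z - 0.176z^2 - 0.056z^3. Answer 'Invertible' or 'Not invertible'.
\text{Invertible}

The MA(q) characteristic polynomial is P(z) = 1 + 0.39z - 0.176z^2 - 0.056z^3.
Invertibility requires all roots to lie outside the unit circle, i.e. |z| > 1 for every root.
Degree 3: look for a simple real root z0 first, then factor out (1 - z/z0) and solve the remaining quadratic.
Testing z0 = 2.5: P(2.5) = 1 + (0.39)(2.5) + (-0.176)(2.5)^2 + (-0.056)(2.5)^3
  = 1 + (0.975) + (-1.1) + (-0.875) = 0.  So z_0 = 2.5 is a root, |z_0| = 2.5.
Divide out the factor (1 - 0.4 z) = (1 - z/z0) (since 1/z0 = 0.4):
  P(z) = (1 - 0.4 z)(1 + (0.79) z + (0.14) z^2)
  [check: z-coef 0.79 - (0.4) = 0.39; z^2-coef 0.14 - (0.4)(0.79) = -0.176; z^3-coef -(0.4)(0.14) = -0.056.]
Remaining roots from the quadratic factor 1 + (0.79) z + (0.14) z^2:
  Set 1 + (0.79) z + (0.14) z^2 = 0, i.e. a z^2 + b z + c = 0 with a = 0.14, b = 0.79, c = 1.
  Discriminant D = b^2 - 4ac = (0.79)^2 - 4*(0.14)*1 = 0.6241 - (0.56) = 0.0641.
  D >= 0, so the roots are real: z = (-b +/- sqrt(D)) / (2a) = (-0.79 +/- 0.25318) / (0.28).
    z_1 = (-0.79 + 0.25318) / (0.28) = -1.9172,   |z_1| = 1.9172.
    z_2 = (-0.79 - 0.25318) / (0.28) = -3.7256,   |z_2| = 3.7256.
Moduli of all roots: 2.5000, 1.9172, 3.7256.
All moduli strictly greater than 1? Yes.
Verdict: Invertible.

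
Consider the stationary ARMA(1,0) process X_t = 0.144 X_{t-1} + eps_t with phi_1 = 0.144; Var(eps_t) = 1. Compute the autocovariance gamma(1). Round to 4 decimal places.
\gamma(1) = 0.1470

Multiply the model equation by X_{t-k} and take expectations. With theta_0 = psi_0 = 1 and psi_j the MA(infinity) weights, this gives
  gamma(k) - sum_i phi_i gamma(k-i) = c_k,
  c_k = sigma^2 * sum_{j=k..q} theta_j psi_{j-k}   (c_k = 0 for k > q),
using gamma(-m) = gamma(m).
Pure AR (q = 0): c_0 = sigma^2 = 1, c_k = 0 for k >= 1.
Equations for k = 0 and k = 1 (AR order 1):
  gamma(0) = phi_1 gamma(1) + c_0
  gamma(1) = phi_1 gamma(0) + c_1
Substituting the second into the first: gamma(0) (1 - phi_1^2) = c_0 + phi_1 c_1, so
  gamma(0) = c_0 / (1 - phi_1^2) = 1 / (1 - (0.144)^2) = 1 / 0.979264 = 1.021175.
  gamma(1) = phi_1 gamma(0) = (0.144)(1.021175) = 0.147049.
Therefore gamma(1) = 0.1470 (to 4 decimal places).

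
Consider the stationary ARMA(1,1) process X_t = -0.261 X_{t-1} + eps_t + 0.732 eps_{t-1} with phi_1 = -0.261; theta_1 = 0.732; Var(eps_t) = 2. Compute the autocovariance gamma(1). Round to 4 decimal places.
\gamma(1) = 0.8177

Multiply the model equation by X_{t-k} and take expectations. With theta_0 = psi_0 = 1 and psi_j the MA(infinity) weights, this gives
  gamma(k) - sum_i phi_i gamma(k-i) = c_k,
  c_k = sigma^2 * sum_{j=k..q} theta_j psi_{j-k}   (c_k = 0 for k > q),
using gamma(-m) = gamma(m).
psi-weights needed (psi_j = theta_j + sum_i phi_i psi_{j-i}):
  psi_1 = theta_1 + phi_1 = 0.732 + (-0.261) = 0.471
Right-hand sides:
  c_0 = sigma^2 (1 + theta_1 psi_1) = 2 * (1 + (0.732)(0.471)) = 2 * 1.344772 = 2.689544
  c_1 = sigma^2 theta_1 = 2 * (0.732) = 1.464
  c_2 = 0
Equations for k = 0 and k = 1 (AR order 1):
  gamma(0) = phi_1 gamma(1) + c_0
  gamma(1) = phi_1 gamma(0) + c_1
Substituting the second into the first: gamma(0) (1 - phi_1^2) = c_0 + phi_1 c_1, so
  gamma(0) = (c_0 + phi_1 c_1) / (1 - phi_1^2) = (2.689544 + (-0.261)(1.464)) / (1 - (-0.261)^2) = 2.30744 / 0.931879 = 2.476115.
  gamma(1) = phi_1 gamma(0) + c_1 = (-0.261)(2.476115) + (1.464) = 0.817734.
Therefore gamma(1) = 0.8177 (to 4 decimal places).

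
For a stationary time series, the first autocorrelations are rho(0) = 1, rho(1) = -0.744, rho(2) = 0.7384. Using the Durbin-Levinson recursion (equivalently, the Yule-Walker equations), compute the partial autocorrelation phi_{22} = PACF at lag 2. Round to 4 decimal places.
\phi_{22} = 0.4141

The PACF at lag k is phi_{kk}, the last component of the solution
to the Yule-Walker system G_k phi = r_k where
  (G_k)_{ij} = rho(|i - j|), (r_k)_i = rho(i), i,j = 1..k.
Equivalently, Durbin-Levinson gives phi_{kk} iteratively:
  phi_{11} = rho(1)
  phi_{kk} = [rho(k) - sum_{j=1..k-1} phi_{k-1,j} rho(k-j)]
            / [1 - sum_{j=1..k-1} phi_{k-1,j} rho(j)],
  phi_{k,j} = phi_{k-1,j} - phi_{kk} phi_{k-1,k-j},  j = 1..k-1.
Step k = 1:
  phi_11 = rho(1) = -0.744.
Step k = 2:
  phi_22 = [rho(2) - phi_11 rho(1)] / [1 - phi_11 rho(1)] = [0.7384 - (-0.744)(-0.744)] / [1 - (-0.744)(-0.744)]
         = 0.184864 / 0.446464 = 0.4141.
Therefore phi_{22} = 0.4141.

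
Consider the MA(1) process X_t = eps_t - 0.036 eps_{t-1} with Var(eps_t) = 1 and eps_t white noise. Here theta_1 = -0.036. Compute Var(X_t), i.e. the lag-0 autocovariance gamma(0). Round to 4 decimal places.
\gamma(0) = 1.0013

For an MA(q) process X_t = eps_t + sum_i theta_i eps_{t-i} with
Var(eps_t) = sigma^2, the variance is
  gamma(0) = sigma^2 * (1 + sum_i theta_i^2).
  sum_i theta_i^2 = (-0.036)^2 = 0.001296.
  gamma(0) = 1 * (1 + 0.001296) = 1 * 1.001296 = 1.001296, which rounds to 1.0013.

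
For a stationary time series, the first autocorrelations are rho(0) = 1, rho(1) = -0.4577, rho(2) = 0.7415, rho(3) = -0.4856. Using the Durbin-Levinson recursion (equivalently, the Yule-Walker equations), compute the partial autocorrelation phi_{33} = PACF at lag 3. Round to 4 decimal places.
\phi_{33} = -0.1540

The PACF at lag k is phi_{kk}, the last component of the solution
to the Yule-Walker system G_k phi = r_k where
  (G_k)_{ij} = rho(|i - j|), (r_k)_i = rho(i), i,j = 1..k.
Equivalently, Durbin-Levinson gives phi_{kk} iteratively:
  phi_{11} = rho(1)
  phi_{kk} = [rho(k) - sum_{j=1..k-1} phi_{k-1,j} rho(k-j)]
            / [1 - sum_{j=1..k-1} phi_{k-1,j} rho(j)],
  phi_{k,j} = phi_{k-1,j} - phi_{kk} phi_{k-1,k-j},  j = 1..k-1.
Step k = 1:
  phi_11 = rho(1) = -0.4577.
Step k = 2:
  phi_22 = [rho(2) - phi_11 rho(1)] / [1 - phi_11 rho(1)] = [0.7415 - (-0.4577)(-0.4577)] / [1 - (-0.4577)(-0.4577)]
         = 0.53201071 / 0.79051071 = 0.672996.
  Update: phi_21 = phi_11 - phi_22 phi_11 = -0.4577 - (0.672996)(-0.4577) = -0.14967.
Step k = 3:
  phi_33 = [rho(3) - phi_21 rho(2) - phi_22 rho(1)] / [1 - phi_21 rho(1) - phi_22 rho(2)]
    numerator   = -0.4856 - (-0.14967)(0.7415) - (0.672996)(-0.4577) = -0.0665896
    denominator = 1 - (-0.14967)(-0.4577) - (0.672996)(0.7415) = 0.43246952
  phi_33 = -0.0665896 / 0.43246952 = -0.154.
Therefore phi_{33} = -0.1540.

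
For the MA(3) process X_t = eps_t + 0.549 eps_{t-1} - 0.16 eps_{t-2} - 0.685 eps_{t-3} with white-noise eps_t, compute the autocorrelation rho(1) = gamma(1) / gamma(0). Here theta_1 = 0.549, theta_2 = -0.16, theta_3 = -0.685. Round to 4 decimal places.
\rho(1) = 0.3178

For an MA(q) process with theta_0 = 1, the autocovariance is
  gamma(k) = sigma^2 * sum_{i=0..q-k} theta_i * theta_{i+k},
and rho(k) = gamma(k) / gamma(0). Sigma^2 cancels.
  numerator   = (1)*(0.549) + (0.549)*(-0.16) + (-0.16)*(-0.685) = 0.57076.
  denominator = (1)^2 + (0.549)^2 + (-0.16)^2 + (-0.685)^2 = 1.796226.
  rho(1) = 0.57076 / 1.796226 = 0.3178.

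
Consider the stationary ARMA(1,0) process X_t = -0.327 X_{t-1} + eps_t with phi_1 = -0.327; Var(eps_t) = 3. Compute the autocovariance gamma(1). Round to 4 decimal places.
\gamma(1) = -1.0985

Multiply the model equation by X_{t-k} and take expectations. With theta_0 = psi_0 = 1 and psi_j the MA(infinity) weights, this gives
  gamma(k) - sum_i phi_i gamma(k-i) = c_k,
  c_k = sigma^2 * sum_{j=k..q} theta_j psi_{j-k}   (c_k = 0 for k > q),
using gamma(-m) = gamma(m).
Pure AR (q = 0): c_0 = sigma^2 = 3, c_k = 0 for k >= 1.
Equations for k = 0 and k = 1 (AR order 1):
  gamma(0) = phi_1 gamma(1) + c_0
  gamma(1) = phi_1 gamma(0) + c_1
Substituting the second into the first: gamma(0) (1 - phi_1^2) = c_0 + phi_1 c_1, so
  gamma(0) = c_0 / (1 - phi_1^2) = 3 / (1 - (-0.327)^2) = 3 / 0.893071 = 3.359195.
  gamma(1) = phi_1 gamma(0) = (-0.327)(3.359195) = -1.098457.
Therefore gamma(1) = -1.0985 (to 4 decimal places).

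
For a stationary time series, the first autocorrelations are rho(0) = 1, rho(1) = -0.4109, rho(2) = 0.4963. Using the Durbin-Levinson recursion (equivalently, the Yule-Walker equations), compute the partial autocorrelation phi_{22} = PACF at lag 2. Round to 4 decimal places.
\phi_{22} = 0.3940

The PACF at lag k is phi_{kk}, the last component of the solution
to the Yule-Walker system G_k phi = r_k where
  (G_k)_{ij} = rho(|i - j|), (r_k)_i = rho(i), i,j = 1..k.
Equivalently, Durbin-Levinson gives phi_{kk} iteratively:
  phi_{11} = rho(1)
  phi_{kk} = [rho(k) - sum_{j=1..k-1} phi_{k-1,j} rho(k-j)]
            / [1 - sum_{j=1..k-1} phi_{k-1,j} rho(j)],
  phi_{k,j} = phi_{k-1,j} - phi_{kk} phi_{k-1,k-j},  j = 1..k-1.
Step k = 1:
  phi_11 = rho(1) = -0.4109.
Step k = 2:
  phi_22 = [rho(2) - phi_11 rho(1)] / [1 - phi_11 rho(1)] = [0.4963 - (-0.4109)(-0.4109)] / [1 - (-0.4109)(-0.4109)]
         = 0.32746119 / 0.83116119 = 0.394.
Therefore phi_{22} = 0.3940.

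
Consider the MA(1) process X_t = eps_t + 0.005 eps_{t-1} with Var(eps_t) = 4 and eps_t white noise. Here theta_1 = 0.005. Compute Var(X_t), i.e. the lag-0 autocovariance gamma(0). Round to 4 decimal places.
\gamma(0) = 4.0001

For an MA(q) process X_t = eps_t + sum_i theta_i eps_{t-i} with
Var(eps_t) = sigma^2, the variance is
  gamma(0) = sigma^2 * (1 + sum_i theta_i^2).
  sum_i theta_i^2 = (0.005)^2 = 0.000025.
  gamma(0) = 4 * (1 + 0.000025) = 4 * 1.000025 = 4.0001.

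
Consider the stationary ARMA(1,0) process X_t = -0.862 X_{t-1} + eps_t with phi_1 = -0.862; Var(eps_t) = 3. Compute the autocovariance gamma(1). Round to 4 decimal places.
\gamma(1) = -10.0640

Multiply the model equation by X_{t-k} and take expectations. With theta_0 = psi_0 = 1 and psi_j the MA(infinity) weights, this gives
  gamma(k) - sum_i phi_i gamma(k-i) = c_k,
  c_k = sigma^2 * sum_{j=k..q} theta_j psi_{j-k}   (c_k = 0 for k > q),
using gamma(-m) = gamma(m).
Pure AR (q = 0): c_0 = sigma^2 = 3, c_k = 0 for k >= 1.
Equations for k = 0 and k = 1 (AR order 1):
  gamma(0) = phi_1 gamma(1) + c_0
  gamma(1) = phi_1 gamma(0) + c_1
Substituting the second into the first: gamma(0) (1 - phi_1^2) = c_0 + phi_1 c_1, so
  gamma(0) = c_0 / (1 - phi_1^2) = 3 / (1 - (-0.862)^2) = 3 / 0.256956 = 11.675151.
  gamma(1) = phi_1 gamma(0) = (-0.862)(11.675151) = -10.06398.
Therefore gamma(1) = -10.0640 (to 4 decimal places).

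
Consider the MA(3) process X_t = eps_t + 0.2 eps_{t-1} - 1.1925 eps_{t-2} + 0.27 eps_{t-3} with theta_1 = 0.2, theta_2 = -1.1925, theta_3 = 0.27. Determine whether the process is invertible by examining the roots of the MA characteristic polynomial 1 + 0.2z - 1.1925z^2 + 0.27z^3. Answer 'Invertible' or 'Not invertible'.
\text{Not invertible}

The MA(q) characteristic polynomial is P(z) = 1 + 0.2z - 1.1925z^2 + 0.27z^3.
Invertibility requires all roots to lie outside the unit circle, i.e. |z| > 1 for every root.
Degree 3: look for a simple real root z0 first, then factor out (1 - z/z0) and solve the remaining quadratic.
Testing z0 = 4: P(4) = 1 + (0.2)(4) + (-1.1925)(4)^2 + (0.27)(4)^3
  = 1 + (0.8) + (-19.08) + (17.28) = 0.  So z_0 = 4 is a root, |z_0| = 4.
Divide out the factor (1 - 0.25 z) = (1 - z/z0) (since 1/z0 = 0.25):
  P(z) = (1 - 0.25 z)(1 + (0.45) z + (-1.08) z^2)
  [check: z-coef 0.45 - (0.25) = 0.2; z^2-coef -1.08 - (0.25)(0.45) = -1.1925; z^3-coef -(0.25)(-1.08) = 0.27.]
Remaining roots from the quadratic factor 1 + (0.45) z + (-1.08) z^2:
  Set 1 + (0.45) z + (-1.08) z^2 = 0, i.e. a z^2 + b z + c = 0 with a = -1.08, b = 0.45, c = 1.
  Discriminant D = b^2 - 4ac = (0.45)^2 - 4*(-1.08)*1 = 0.2025 - (-4.32) = 4.5225.
  D >= 0, so the roots are real: z = (-b +/- sqrt(D)) / (2a) = (-0.45 +/- 2.126617) / (-2.16).
    z_1 = (-0.45 + 2.126617) / (-2.16) = -0.7762,   |z_1| = 0.7762.
    z_2 = (-0.45 - 2.126617) / (-2.16) = 1.1929,   |z_2| = 1.1929.
Moduli of all roots: 4.0000, 0.7762, 1.1929.
All moduli strictly greater than 1? No.
Verdict: Not invertible.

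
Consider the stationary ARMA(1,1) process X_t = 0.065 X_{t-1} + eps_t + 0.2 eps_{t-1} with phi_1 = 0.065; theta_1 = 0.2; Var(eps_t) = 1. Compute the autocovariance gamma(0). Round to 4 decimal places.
\gamma(0) = 1.0705

Multiply the model equation by X_{t-k} and take expectations. With theta_0 = psi_0 = 1 and psi_j the MA(infinity) weights, this gives
  gamma(k) - sum_i phi_i gamma(k-i) = c_k,
  c_k = sigma^2 * sum_{j=k..q} theta_j psi_{j-k}   (c_k = 0 for k > q),
using gamma(-m) = gamma(m).
psi-weights needed (psi_j = theta_j + sum_i phi_i psi_{j-i}):
  psi_1 = theta_1 + phi_1 = 0.2 + (0.065) = 0.265
Right-hand sides:
  c_0 = sigma^2 (1 + theta_1 psi_1) = 1 * (1 + (0.2)(0.265)) = 1 * 1.053 = 1.053
  c_1 = sigma^2 theta_1 = 1 * (0.2) = 0.2
  c_2 = 0
Equations for k = 0 and k = 1 (AR order 1):
  gamma(0) = phi_1 gamma(1) + c_0
  gamma(1) = phi_1 gamma(0) + c_1
Substituting the second into the first: gamma(0) (1 - phi_1^2) = c_0 + phi_1 c_1, so
  gamma(0) = (c_0 + phi_1 c_1) / (1 - phi_1^2) = (1.053 + (0.065)(0.2)) / (1 - (0.065)^2) = 1.066 / 0.995775 = 1.070523.
Therefore gamma(0) = 1.0705 (to 4 decimal places).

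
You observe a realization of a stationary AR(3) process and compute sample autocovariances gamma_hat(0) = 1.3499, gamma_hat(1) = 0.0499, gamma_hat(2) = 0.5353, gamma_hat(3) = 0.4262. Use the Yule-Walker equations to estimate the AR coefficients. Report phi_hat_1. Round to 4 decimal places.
\hat\phi_{1} = -0.1150

The Yule-Walker equations for an AR(p) process read, in matrix form,
  Gamma_p phi = r_p,   with   (Gamma_p)_{ij} = gamma(|i - j|),
                       (r_p)_i = gamma(i),   i,j = 1..p.
Substitute the sample gammas (Toeplitz matrix and right-hand side of size 3):
  Gamma_p = [[1.3499, 0.0499, 0.5353], [0.0499, 1.3499, 0.0499], [0.5353, 0.0499, 1.3499]]
  r_p     = [0.0499, 0.5353, 0.4262]
Written out (R1..R3):
  (R1) 1.3499 phi_1 + 0.0499 phi_2 + 0.5353 phi_3 = 0.0499
  (R2) 0.0499 phi_1 + 1.3499 phi_2 + 0.0499 phi_3 = 0.5353
  (R3) 0.5353 phi_1 + 0.0499 phi_2 + 1.3499 phi_3 = 0.4262
Gaussian elimination:
  R2 <- R2 - (0.0499/1.3499) R1 = R2 - (0.036966) R1:  1.348055 phi_2 + 0.030112 phi_3 = 0.533455
  R3 <- R3 - (0.5353/1.3499) R1 = R3 - (0.396548) R1:  0.030112 phi_2 + 1.137628 phi_3 = 0.406412
  R3 <- R3 - (0.030112/1.348055) R2 = R3 - (0.022338) R2:  1.136955 phi_3 = 0.394496
Back-substitution:
  phi_hat_3 = 0.394496 / 1.136955 = 0.346976
  phi_hat_2 = (0.533455 - (0.030112)(0.346976)) / 1.348055 = 0.387972
  phi_hat_1 = (0.0499 - (0.0499)(0.387972) - (0.5353)(0.346976)) / 1.3499 = -0.114969
So phi_hat = [-0.1150, 0.3880, 0.3470].
Therefore phi_hat_1 = -0.1150.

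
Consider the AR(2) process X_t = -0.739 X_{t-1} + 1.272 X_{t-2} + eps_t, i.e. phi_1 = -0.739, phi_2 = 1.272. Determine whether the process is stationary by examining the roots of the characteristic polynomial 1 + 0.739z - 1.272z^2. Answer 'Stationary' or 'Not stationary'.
\text{Not stationary}

The AR(p) characteristic polynomial is P(z) = 1 + 0.739z - 1.272z^2.
Stationarity requires all roots to lie outside the unit circle, i.e. |z| > 1 for every root.
Set 1 + (0.739) z + (-1.272) z^2 = 0, i.e. a z^2 + b z + c = 0 with a = -1.272, b = 0.739, c = 1.
Discriminant D = b^2 - 4ac = (0.739)^2 - 4*(-1.272)*1 = 0.546121 - (-5.088) = 5.634121.
D >= 0, so the roots are real: z = (-b +/- sqrt(D)) / (2a) = (-0.739 +/- 2.37363) / (-2.544).
  z_1 = (-0.739 + 2.37363) / (-2.544) = -0.6425,   |z_1| = 0.6425.
  z_2 = (-0.739 - 2.37363) / (-2.544) = 1.2235,   |z_2| = 1.2235.
Moduli of all roots: 0.6425, 1.2235.
All moduli strictly greater than 1? No.
Verdict: Not stationary.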